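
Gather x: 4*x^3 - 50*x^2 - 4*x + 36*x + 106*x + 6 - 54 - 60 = 4*x^3 - 50*x^2 + 138*x - 108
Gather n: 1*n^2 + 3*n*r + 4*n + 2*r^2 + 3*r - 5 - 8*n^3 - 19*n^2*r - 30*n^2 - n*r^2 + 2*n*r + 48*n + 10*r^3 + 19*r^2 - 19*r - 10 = -8*n^3 + n^2*(-19*r - 29) + n*(-r^2 + 5*r + 52) + 10*r^3 + 21*r^2 - 16*r - 15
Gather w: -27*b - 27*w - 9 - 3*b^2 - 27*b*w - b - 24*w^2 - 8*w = -3*b^2 - 28*b - 24*w^2 + w*(-27*b - 35) - 9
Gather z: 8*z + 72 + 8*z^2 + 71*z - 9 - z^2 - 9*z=7*z^2 + 70*z + 63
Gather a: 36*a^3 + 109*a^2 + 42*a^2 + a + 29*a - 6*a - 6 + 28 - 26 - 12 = 36*a^3 + 151*a^2 + 24*a - 16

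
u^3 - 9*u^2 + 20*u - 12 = (u - 6)*(u - 2)*(u - 1)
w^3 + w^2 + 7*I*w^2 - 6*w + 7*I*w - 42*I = (w - 2)*(w + 3)*(w + 7*I)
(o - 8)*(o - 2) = o^2 - 10*o + 16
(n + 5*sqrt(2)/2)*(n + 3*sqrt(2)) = n^2 + 11*sqrt(2)*n/2 + 15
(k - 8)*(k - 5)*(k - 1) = k^3 - 14*k^2 + 53*k - 40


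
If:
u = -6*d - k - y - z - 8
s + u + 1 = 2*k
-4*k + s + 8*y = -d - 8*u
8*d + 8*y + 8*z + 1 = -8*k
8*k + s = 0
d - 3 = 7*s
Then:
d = -83/54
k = 35/432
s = -35/54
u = -41/216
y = 145/288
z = 715/864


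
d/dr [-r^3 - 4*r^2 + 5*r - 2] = -3*r^2 - 8*r + 5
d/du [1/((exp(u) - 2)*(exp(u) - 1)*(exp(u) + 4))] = -((exp(u) - 2)*(exp(u) - 1) + (exp(u) - 2)*(exp(u) + 4) + (exp(u) - 1)*(exp(u) + 4))/(4*(exp(u) - 2)^2*(exp(u) + 4)^2*sinh(u/2)^2)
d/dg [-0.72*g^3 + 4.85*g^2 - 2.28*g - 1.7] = -2.16*g^2 + 9.7*g - 2.28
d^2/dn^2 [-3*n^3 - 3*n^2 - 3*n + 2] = -18*n - 6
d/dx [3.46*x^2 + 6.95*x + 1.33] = 6.92*x + 6.95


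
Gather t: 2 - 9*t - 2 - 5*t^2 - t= -5*t^2 - 10*t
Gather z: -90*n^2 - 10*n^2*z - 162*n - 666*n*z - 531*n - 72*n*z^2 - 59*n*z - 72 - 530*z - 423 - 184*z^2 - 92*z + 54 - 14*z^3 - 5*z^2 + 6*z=-90*n^2 - 693*n - 14*z^3 + z^2*(-72*n - 189) + z*(-10*n^2 - 725*n - 616) - 441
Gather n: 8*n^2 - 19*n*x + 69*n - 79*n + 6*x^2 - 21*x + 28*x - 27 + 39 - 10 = 8*n^2 + n*(-19*x - 10) + 6*x^2 + 7*x + 2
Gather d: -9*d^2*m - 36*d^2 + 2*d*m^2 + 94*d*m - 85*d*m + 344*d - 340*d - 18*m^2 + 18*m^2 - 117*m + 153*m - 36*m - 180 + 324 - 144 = d^2*(-9*m - 36) + d*(2*m^2 + 9*m + 4)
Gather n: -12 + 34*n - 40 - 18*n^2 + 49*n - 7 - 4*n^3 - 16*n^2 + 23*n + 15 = -4*n^3 - 34*n^2 + 106*n - 44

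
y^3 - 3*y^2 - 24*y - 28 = (y - 7)*(y + 2)^2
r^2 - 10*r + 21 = (r - 7)*(r - 3)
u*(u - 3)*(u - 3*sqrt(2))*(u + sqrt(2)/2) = u^4 - 5*sqrt(2)*u^3/2 - 3*u^3 - 3*u^2 + 15*sqrt(2)*u^2/2 + 9*u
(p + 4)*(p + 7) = p^2 + 11*p + 28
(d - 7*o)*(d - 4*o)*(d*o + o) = d^3*o - 11*d^2*o^2 + d^2*o + 28*d*o^3 - 11*d*o^2 + 28*o^3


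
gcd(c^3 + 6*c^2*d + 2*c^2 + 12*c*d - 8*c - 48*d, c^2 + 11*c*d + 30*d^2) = c + 6*d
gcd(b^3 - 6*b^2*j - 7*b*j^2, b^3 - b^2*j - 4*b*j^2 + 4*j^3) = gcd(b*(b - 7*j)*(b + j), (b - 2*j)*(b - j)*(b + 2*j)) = 1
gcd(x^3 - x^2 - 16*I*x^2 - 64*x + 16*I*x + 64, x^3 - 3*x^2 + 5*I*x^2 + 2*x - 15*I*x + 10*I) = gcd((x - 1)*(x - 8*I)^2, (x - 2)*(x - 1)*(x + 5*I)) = x - 1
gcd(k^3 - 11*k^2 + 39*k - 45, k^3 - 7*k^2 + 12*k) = k - 3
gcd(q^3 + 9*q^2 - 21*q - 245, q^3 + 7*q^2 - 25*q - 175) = q^2 + 2*q - 35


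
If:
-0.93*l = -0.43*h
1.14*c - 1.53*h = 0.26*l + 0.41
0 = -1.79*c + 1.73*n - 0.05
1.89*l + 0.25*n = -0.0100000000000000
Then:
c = 0.23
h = -0.09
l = -0.04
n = 0.27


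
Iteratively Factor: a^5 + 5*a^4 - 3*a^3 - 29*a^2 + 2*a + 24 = (a + 4)*(a^4 + a^3 - 7*a^2 - a + 6) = (a + 3)*(a + 4)*(a^3 - 2*a^2 - a + 2) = (a + 1)*(a + 3)*(a + 4)*(a^2 - 3*a + 2) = (a - 2)*(a + 1)*(a + 3)*(a + 4)*(a - 1)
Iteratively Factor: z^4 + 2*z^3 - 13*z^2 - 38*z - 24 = (z + 3)*(z^3 - z^2 - 10*z - 8) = (z + 2)*(z + 3)*(z^2 - 3*z - 4) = (z - 4)*(z + 2)*(z + 3)*(z + 1)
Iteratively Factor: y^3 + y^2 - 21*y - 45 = (y + 3)*(y^2 - 2*y - 15) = (y - 5)*(y + 3)*(y + 3)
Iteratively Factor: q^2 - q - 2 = (q - 2)*(q + 1)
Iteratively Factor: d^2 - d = (d)*(d - 1)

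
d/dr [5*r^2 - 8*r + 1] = 10*r - 8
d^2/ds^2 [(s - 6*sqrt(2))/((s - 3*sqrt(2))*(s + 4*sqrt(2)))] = 2*(s^3 - 18*sqrt(2)*s^2 + 36*s - 132*sqrt(2))/(s^6 + 3*sqrt(2)*s^5 - 66*s^4 - 142*sqrt(2)*s^3 + 1584*s^2 + 1728*sqrt(2)*s - 13824)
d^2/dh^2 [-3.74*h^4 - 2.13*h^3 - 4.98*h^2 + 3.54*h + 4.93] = -44.88*h^2 - 12.78*h - 9.96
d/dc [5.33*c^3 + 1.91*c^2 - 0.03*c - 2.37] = 15.99*c^2 + 3.82*c - 0.03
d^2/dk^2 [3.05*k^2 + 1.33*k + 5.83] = 6.10000000000000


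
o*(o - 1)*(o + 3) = o^3 + 2*o^2 - 3*o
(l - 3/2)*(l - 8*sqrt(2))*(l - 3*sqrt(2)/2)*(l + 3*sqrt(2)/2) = l^4 - 8*sqrt(2)*l^3 - 3*l^3/2 - 9*l^2/2 + 12*sqrt(2)*l^2 + 27*l/4 + 36*sqrt(2)*l - 54*sqrt(2)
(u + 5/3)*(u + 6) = u^2 + 23*u/3 + 10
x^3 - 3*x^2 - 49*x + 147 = (x - 7)*(x - 3)*(x + 7)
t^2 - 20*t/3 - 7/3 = (t - 7)*(t + 1/3)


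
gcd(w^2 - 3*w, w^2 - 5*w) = w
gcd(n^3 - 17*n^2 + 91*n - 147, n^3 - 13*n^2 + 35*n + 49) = n^2 - 14*n + 49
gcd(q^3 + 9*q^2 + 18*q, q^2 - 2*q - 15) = q + 3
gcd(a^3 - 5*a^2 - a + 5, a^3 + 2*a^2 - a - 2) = a^2 - 1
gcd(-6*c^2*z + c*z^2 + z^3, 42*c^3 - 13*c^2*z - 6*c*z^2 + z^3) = -6*c^2 + c*z + z^2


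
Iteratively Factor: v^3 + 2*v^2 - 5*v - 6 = (v + 1)*(v^2 + v - 6) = (v + 1)*(v + 3)*(v - 2)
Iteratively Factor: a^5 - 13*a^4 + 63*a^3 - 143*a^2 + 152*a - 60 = (a - 5)*(a^4 - 8*a^3 + 23*a^2 - 28*a + 12) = (a - 5)*(a - 2)*(a^3 - 6*a^2 + 11*a - 6) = (a - 5)*(a - 3)*(a - 2)*(a^2 - 3*a + 2) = (a - 5)*(a - 3)*(a - 2)^2*(a - 1)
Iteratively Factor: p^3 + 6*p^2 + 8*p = (p + 4)*(p^2 + 2*p) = (p + 2)*(p + 4)*(p)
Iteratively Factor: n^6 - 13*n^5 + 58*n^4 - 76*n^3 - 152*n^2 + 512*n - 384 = (n - 4)*(n^5 - 9*n^4 + 22*n^3 + 12*n^2 - 104*n + 96) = (n - 4)*(n - 2)*(n^4 - 7*n^3 + 8*n^2 + 28*n - 48) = (n - 4)*(n - 3)*(n - 2)*(n^3 - 4*n^2 - 4*n + 16) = (n - 4)*(n - 3)*(n - 2)*(n + 2)*(n^2 - 6*n + 8) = (n - 4)^2*(n - 3)*(n - 2)*(n + 2)*(n - 2)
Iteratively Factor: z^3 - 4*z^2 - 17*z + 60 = (z - 3)*(z^2 - z - 20) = (z - 5)*(z - 3)*(z + 4)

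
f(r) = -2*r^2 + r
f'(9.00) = -35.00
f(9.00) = -153.00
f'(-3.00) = 13.00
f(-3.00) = -21.00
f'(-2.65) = 11.60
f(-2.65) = -16.70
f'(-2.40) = 10.60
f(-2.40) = -13.92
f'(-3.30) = 14.20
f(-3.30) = -25.08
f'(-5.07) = 21.28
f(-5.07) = -56.48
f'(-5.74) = 23.96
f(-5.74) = -71.64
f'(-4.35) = 18.40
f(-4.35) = -42.20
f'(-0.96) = 4.84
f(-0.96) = -2.80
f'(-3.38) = 14.52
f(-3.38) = -26.23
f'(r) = 1 - 4*r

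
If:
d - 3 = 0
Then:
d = 3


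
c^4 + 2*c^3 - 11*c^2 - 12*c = c*(c - 3)*(c + 1)*(c + 4)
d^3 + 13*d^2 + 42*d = d*(d + 6)*(d + 7)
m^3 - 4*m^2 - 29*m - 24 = (m - 8)*(m + 1)*(m + 3)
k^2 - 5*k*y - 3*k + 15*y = (k - 3)*(k - 5*y)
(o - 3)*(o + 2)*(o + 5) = o^3 + 4*o^2 - 11*o - 30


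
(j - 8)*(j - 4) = j^2 - 12*j + 32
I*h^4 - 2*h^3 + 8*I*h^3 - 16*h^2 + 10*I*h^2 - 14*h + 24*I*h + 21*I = (h + 7)*(h - I)*(h + 3*I)*(I*h + I)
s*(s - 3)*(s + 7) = s^3 + 4*s^2 - 21*s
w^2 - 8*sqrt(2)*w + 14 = (w - 7*sqrt(2))*(w - sqrt(2))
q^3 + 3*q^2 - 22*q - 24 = (q - 4)*(q + 1)*(q + 6)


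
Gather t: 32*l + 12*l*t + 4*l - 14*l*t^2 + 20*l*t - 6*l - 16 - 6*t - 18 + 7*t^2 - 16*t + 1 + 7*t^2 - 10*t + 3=30*l + t^2*(14 - 14*l) + t*(32*l - 32) - 30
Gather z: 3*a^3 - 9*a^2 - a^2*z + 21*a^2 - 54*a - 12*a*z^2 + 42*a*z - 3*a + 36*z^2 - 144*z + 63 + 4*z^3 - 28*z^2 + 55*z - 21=3*a^3 + 12*a^2 - 57*a + 4*z^3 + z^2*(8 - 12*a) + z*(-a^2 + 42*a - 89) + 42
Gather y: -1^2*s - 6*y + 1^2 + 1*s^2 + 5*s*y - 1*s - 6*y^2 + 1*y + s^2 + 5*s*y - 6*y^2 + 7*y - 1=2*s^2 - 2*s - 12*y^2 + y*(10*s + 2)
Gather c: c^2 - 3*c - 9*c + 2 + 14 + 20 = c^2 - 12*c + 36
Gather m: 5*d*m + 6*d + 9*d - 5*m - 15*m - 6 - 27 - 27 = 15*d + m*(5*d - 20) - 60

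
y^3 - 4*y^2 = y^2*(y - 4)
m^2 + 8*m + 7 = (m + 1)*(m + 7)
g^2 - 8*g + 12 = (g - 6)*(g - 2)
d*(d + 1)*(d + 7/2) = d^3 + 9*d^2/2 + 7*d/2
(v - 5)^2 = v^2 - 10*v + 25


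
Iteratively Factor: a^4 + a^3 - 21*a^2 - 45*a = (a + 3)*(a^3 - 2*a^2 - 15*a) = (a + 3)^2*(a^2 - 5*a) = (a - 5)*(a + 3)^2*(a)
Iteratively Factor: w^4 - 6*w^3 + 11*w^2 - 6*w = (w)*(w^3 - 6*w^2 + 11*w - 6) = w*(w - 1)*(w^2 - 5*w + 6) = w*(w - 2)*(w - 1)*(w - 3)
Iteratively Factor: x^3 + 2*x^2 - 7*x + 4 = (x - 1)*(x^2 + 3*x - 4) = (x - 1)*(x + 4)*(x - 1)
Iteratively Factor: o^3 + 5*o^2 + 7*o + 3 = (o + 3)*(o^2 + 2*o + 1) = (o + 1)*(o + 3)*(o + 1)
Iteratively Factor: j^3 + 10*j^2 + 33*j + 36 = (j + 3)*(j^2 + 7*j + 12) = (j + 3)*(j + 4)*(j + 3)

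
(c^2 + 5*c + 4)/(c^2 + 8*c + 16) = (c + 1)/(c + 4)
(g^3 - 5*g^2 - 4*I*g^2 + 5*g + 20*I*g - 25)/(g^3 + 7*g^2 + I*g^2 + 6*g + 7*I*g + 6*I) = (g^2 - 5*g*(1 + I) + 25*I)/(g^2 + 7*g + 6)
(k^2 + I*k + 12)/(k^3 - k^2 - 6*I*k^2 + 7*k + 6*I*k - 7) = (k^2 + I*k + 12)/(k^3 - k^2*(1 + 6*I) + k*(7 + 6*I) - 7)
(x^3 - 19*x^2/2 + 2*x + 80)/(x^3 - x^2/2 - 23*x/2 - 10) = (x - 8)/(x + 1)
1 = 1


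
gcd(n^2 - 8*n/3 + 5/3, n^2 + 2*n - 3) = n - 1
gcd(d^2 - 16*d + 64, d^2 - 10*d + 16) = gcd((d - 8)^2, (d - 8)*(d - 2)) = d - 8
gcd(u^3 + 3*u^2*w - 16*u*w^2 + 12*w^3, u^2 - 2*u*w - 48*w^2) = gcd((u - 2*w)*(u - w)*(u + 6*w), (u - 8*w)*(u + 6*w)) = u + 6*w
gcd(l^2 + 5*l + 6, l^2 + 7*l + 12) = l + 3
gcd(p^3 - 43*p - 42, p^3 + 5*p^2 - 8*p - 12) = p^2 + 7*p + 6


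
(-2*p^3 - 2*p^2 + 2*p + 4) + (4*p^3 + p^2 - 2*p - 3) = 2*p^3 - p^2 + 1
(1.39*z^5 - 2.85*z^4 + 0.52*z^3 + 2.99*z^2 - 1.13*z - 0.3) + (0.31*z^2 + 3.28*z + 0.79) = 1.39*z^5 - 2.85*z^4 + 0.52*z^3 + 3.3*z^2 + 2.15*z + 0.49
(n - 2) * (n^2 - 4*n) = n^3 - 6*n^2 + 8*n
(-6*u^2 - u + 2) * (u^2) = -6*u^4 - u^3 + 2*u^2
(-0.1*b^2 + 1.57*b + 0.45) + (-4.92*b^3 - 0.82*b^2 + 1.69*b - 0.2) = -4.92*b^3 - 0.92*b^2 + 3.26*b + 0.25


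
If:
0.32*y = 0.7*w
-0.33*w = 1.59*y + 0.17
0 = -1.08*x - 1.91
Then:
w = -0.04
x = -1.77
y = -0.10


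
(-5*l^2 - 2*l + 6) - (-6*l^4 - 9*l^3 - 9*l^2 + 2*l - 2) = 6*l^4 + 9*l^3 + 4*l^2 - 4*l + 8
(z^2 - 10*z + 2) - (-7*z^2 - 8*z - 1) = 8*z^2 - 2*z + 3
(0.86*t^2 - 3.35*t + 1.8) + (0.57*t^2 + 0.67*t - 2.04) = 1.43*t^2 - 2.68*t - 0.24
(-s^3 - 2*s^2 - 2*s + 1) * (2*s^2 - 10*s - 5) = -2*s^5 + 6*s^4 + 21*s^3 + 32*s^2 - 5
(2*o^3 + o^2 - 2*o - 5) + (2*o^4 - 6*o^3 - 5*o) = 2*o^4 - 4*o^3 + o^2 - 7*o - 5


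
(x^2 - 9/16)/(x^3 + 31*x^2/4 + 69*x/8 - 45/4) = (4*x + 3)/(2*(2*x^2 + 17*x + 30))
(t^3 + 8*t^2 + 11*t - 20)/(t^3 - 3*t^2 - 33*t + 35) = (t + 4)/(t - 7)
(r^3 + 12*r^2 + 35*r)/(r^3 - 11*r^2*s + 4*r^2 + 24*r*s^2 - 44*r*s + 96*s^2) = r*(r^2 + 12*r + 35)/(r^3 - 11*r^2*s + 4*r^2 + 24*r*s^2 - 44*r*s + 96*s^2)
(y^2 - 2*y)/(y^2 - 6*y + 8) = y/(y - 4)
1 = 1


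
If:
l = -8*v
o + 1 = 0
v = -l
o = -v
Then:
No Solution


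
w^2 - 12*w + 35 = (w - 7)*(w - 5)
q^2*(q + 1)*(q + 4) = q^4 + 5*q^3 + 4*q^2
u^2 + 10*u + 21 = (u + 3)*(u + 7)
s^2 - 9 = (s - 3)*(s + 3)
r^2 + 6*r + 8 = (r + 2)*(r + 4)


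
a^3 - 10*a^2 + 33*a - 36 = (a - 4)*(a - 3)^2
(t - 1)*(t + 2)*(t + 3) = t^3 + 4*t^2 + t - 6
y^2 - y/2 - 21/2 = (y - 7/2)*(y + 3)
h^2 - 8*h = h*(h - 8)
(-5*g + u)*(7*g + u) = -35*g^2 + 2*g*u + u^2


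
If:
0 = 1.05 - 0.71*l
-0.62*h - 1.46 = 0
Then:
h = -2.35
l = 1.48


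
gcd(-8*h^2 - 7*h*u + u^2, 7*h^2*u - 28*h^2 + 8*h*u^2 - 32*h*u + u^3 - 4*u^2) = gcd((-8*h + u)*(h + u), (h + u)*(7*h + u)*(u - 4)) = h + u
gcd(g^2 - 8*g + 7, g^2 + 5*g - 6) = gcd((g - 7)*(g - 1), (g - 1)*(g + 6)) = g - 1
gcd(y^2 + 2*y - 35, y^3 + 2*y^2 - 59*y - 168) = y + 7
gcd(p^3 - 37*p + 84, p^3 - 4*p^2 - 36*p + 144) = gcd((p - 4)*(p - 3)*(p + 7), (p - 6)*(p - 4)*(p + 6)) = p - 4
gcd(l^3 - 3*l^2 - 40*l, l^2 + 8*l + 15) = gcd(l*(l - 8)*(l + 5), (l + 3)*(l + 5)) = l + 5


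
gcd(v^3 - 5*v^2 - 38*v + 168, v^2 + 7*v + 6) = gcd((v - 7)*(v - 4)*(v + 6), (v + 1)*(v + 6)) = v + 6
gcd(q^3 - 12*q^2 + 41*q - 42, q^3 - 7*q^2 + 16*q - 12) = q^2 - 5*q + 6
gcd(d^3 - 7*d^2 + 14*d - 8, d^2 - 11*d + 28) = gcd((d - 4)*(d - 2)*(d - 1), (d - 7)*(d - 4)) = d - 4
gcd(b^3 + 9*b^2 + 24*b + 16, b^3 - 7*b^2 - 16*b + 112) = b + 4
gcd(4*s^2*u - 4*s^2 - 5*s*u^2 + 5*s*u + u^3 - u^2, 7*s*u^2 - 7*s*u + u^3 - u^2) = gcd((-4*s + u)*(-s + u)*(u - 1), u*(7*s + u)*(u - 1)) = u - 1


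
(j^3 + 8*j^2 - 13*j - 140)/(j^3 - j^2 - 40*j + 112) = (j + 5)/(j - 4)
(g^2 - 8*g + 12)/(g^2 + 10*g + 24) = (g^2 - 8*g + 12)/(g^2 + 10*g + 24)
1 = 1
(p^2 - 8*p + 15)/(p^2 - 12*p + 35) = (p - 3)/(p - 7)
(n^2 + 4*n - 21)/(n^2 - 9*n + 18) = (n + 7)/(n - 6)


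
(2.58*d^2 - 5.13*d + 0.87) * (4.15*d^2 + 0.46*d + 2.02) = 10.707*d^4 - 20.1027*d^3 + 6.4623*d^2 - 9.9624*d + 1.7574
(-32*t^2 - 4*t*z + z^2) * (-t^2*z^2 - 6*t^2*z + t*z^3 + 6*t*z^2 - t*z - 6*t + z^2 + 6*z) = 32*t^4*z^2 + 192*t^4*z - 28*t^3*z^3 - 168*t^3*z^2 + 32*t^3*z + 192*t^3 - 5*t^2*z^4 - 30*t^2*z^3 - 28*t^2*z^2 - 168*t^2*z + t*z^5 + 6*t*z^4 - 5*t*z^3 - 30*t*z^2 + z^4 + 6*z^3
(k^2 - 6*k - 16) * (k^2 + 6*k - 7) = k^4 - 59*k^2 - 54*k + 112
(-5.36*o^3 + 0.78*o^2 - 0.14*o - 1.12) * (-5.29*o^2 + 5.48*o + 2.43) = 28.3544*o^5 - 33.499*o^4 - 8.0098*o^3 + 7.053*o^2 - 6.4778*o - 2.7216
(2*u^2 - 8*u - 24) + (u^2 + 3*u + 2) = 3*u^2 - 5*u - 22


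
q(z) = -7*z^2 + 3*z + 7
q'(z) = 3 - 14*z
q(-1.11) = -4.95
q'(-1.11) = 18.54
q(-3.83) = -107.17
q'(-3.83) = 56.62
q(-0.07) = 6.76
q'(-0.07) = 3.98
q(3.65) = -75.31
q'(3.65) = -48.10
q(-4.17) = -127.23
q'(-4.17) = 61.38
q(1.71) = -8.34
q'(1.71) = -20.94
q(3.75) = -80.19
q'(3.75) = -49.50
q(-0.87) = -0.91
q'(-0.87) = 15.18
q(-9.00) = -587.00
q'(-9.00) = 129.00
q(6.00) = -227.00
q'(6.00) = -81.00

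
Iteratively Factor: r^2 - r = (r - 1)*(r)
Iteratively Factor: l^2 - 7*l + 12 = (l - 3)*(l - 4)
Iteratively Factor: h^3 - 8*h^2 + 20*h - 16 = (h - 2)*(h^2 - 6*h + 8) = (h - 4)*(h - 2)*(h - 2)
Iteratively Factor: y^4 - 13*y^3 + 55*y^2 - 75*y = (y - 5)*(y^3 - 8*y^2 + 15*y) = (y - 5)^2*(y^2 - 3*y) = y*(y - 5)^2*(y - 3)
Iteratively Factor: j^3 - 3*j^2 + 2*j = (j)*(j^2 - 3*j + 2) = j*(j - 2)*(j - 1)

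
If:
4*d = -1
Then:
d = -1/4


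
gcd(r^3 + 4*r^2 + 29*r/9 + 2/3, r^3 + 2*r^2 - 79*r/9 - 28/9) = r + 1/3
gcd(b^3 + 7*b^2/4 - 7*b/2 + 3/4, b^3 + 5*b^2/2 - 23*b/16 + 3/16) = b^2 + 11*b/4 - 3/4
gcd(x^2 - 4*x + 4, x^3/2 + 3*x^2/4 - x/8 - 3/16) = 1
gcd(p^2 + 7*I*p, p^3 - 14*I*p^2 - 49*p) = p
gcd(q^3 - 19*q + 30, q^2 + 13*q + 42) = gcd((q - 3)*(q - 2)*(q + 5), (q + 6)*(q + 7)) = 1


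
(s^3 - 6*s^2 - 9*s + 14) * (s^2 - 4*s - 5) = s^5 - 10*s^4 + 10*s^3 + 80*s^2 - 11*s - 70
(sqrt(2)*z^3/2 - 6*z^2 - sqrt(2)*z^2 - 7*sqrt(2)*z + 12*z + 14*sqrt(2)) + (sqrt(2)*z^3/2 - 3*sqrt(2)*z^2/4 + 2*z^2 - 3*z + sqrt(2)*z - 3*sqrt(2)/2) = sqrt(2)*z^3 - 4*z^2 - 7*sqrt(2)*z^2/4 - 6*sqrt(2)*z + 9*z + 25*sqrt(2)/2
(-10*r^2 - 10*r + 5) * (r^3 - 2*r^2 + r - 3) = -10*r^5 + 10*r^4 + 15*r^3 + 10*r^2 + 35*r - 15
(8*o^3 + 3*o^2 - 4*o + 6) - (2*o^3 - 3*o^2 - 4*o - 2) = 6*o^3 + 6*o^2 + 8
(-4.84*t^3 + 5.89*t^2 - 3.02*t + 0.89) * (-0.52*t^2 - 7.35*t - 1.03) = 2.5168*t^5 + 32.5112*t^4 - 36.7359*t^3 + 15.6675*t^2 - 3.4309*t - 0.9167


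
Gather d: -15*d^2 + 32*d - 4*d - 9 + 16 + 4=-15*d^2 + 28*d + 11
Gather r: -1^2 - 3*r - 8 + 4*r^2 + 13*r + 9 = 4*r^2 + 10*r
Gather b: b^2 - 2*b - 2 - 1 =b^2 - 2*b - 3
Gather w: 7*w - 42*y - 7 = 7*w - 42*y - 7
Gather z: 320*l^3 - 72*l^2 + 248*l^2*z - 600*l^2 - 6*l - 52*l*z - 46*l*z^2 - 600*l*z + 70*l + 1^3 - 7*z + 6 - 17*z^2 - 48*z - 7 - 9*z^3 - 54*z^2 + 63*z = 320*l^3 - 672*l^2 + 64*l - 9*z^3 + z^2*(-46*l - 71) + z*(248*l^2 - 652*l + 8)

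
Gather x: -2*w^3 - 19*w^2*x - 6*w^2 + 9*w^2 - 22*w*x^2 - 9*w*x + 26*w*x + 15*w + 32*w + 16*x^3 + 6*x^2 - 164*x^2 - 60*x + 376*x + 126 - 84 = -2*w^3 + 3*w^2 + 47*w + 16*x^3 + x^2*(-22*w - 158) + x*(-19*w^2 + 17*w + 316) + 42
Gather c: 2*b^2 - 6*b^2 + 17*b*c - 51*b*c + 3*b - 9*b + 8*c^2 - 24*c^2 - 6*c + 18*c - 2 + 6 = -4*b^2 - 6*b - 16*c^2 + c*(12 - 34*b) + 4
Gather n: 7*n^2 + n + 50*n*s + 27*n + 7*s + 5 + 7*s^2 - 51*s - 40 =7*n^2 + n*(50*s + 28) + 7*s^2 - 44*s - 35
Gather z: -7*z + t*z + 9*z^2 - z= 9*z^2 + z*(t - 8)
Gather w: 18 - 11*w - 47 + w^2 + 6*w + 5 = w^2 - 5*w - 24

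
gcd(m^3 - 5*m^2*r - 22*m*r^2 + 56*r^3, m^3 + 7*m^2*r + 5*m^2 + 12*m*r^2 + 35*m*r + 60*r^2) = m + 4*r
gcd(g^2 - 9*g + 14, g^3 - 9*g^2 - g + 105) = g - 7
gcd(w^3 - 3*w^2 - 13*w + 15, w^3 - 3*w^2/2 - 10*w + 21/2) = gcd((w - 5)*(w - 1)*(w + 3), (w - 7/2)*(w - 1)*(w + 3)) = w^2 + 2*w - 3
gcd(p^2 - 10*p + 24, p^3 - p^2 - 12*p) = p - 4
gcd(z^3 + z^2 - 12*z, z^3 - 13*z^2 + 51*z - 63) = z - 3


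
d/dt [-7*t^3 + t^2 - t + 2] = -21*t^2 + 2*t - 1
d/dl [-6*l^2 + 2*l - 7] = 2 - 12*l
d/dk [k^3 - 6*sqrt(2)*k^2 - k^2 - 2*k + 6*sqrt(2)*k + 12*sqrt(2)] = 3*k^2 - 12*sqrt(2)*k - 2*k - 2 + 6*sqrt(2)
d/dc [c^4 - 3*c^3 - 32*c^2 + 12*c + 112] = 4*c^3 - 9*c^2 - 64*c + 12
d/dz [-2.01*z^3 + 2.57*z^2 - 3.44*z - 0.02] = -6.03*z^2 + 5.14*z - 3.44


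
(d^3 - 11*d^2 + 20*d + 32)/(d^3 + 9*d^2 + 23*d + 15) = (d^2 - 12*d + 32)/(d^2 + 8*d + 15)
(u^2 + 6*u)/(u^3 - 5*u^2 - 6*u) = (u + 6)/(u^2 - 5*u - 6)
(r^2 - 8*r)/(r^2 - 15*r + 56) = r/(r - 7)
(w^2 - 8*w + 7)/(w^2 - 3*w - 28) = (w - 1)/(w + 4)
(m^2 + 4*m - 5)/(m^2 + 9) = (m^2 + 4*m - 5)/(m^2 + 9)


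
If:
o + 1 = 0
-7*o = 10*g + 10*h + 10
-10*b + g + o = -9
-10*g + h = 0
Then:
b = 877/1100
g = -3/110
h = -3/11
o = -1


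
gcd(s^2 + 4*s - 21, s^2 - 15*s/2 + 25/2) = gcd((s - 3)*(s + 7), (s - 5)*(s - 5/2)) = 1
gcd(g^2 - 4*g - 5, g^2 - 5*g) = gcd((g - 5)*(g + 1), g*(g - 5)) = g - 5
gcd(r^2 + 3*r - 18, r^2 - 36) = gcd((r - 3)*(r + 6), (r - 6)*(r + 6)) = r + 6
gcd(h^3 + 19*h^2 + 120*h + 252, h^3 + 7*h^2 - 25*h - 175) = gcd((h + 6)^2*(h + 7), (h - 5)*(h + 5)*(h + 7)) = h + 7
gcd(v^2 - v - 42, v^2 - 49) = v - 7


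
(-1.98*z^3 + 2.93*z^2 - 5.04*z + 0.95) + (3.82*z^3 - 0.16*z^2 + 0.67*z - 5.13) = 1.84*z^3 + 2.77*z^2 - 4.37*z - 4.18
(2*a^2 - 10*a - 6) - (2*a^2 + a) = -11*a - 6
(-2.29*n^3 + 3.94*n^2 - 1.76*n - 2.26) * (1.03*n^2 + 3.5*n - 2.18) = -2.3587*n^5 - 3.9568*n^4 + 16.9694*n^3 - 17.077*n^2 - 4.0732*n + 4.9268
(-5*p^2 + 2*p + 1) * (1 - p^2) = 5*p^4 - 2*p^3 - 6*p^2 + 2*p + 1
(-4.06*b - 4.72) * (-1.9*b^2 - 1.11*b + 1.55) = 7.714*b^3 + 13.4746*b^2 - 1.0538*b - 7.316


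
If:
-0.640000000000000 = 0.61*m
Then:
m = -1.05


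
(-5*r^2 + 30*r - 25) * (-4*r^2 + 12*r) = 20*r^4 - 180*r^3 + 460*r^2 - 300*r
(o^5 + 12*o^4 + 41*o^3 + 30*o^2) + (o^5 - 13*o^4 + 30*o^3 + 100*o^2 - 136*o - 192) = 2*o^5 - o^4 + 71*o^3 + 130*o^2 - 136*o - 192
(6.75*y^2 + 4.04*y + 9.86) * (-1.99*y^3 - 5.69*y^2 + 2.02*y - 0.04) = -13.4325*y^5 - 46.4471*y^4 - 28.974*y^3 - 48.2126*y^2 + 19.7556*y - 0.3944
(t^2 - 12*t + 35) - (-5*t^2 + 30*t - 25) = 6*t^2 - 42*t + 60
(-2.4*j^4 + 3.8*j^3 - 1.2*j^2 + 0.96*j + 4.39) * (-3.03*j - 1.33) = 7.272*j^5 - 8.322*j^4 - 1.418*j^3 - 1.3128*j^2 - 14.5785*j - 5.8387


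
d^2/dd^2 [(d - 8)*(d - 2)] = 2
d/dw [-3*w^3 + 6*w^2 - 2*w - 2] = -9*w^2 + 12*w - 2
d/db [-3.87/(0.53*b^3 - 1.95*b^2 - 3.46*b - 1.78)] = (6.1533*b^2 - 15.093*b - 13.3902)/(-0.53*b^3 + 1.95*b^2 + 3.46*b + 1.78)^2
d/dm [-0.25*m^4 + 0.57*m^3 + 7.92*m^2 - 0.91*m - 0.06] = -1.0*m^3 + 1.71*m^2 + 15.84*m - 0.91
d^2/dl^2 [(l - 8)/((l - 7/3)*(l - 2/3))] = 162*(9*l^3 - 216*l^2 + 606*l - 494)/(729*l^6 - 6561*l^5 + 23085*l^4 - 40095*l^3 + 35910*l^2 - 15876*l + 2744)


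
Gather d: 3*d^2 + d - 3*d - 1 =3*d^2 - 2*d - 1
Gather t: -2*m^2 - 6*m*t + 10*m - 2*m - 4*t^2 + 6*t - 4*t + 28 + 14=-2*m^2 + 8*m - 4*t^2 + t*(2 - 6*m) + 42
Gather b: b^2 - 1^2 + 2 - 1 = b^2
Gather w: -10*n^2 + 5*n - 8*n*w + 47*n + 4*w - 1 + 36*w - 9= -10*n^2 + 52*n + w*(40 - 8*n) - 10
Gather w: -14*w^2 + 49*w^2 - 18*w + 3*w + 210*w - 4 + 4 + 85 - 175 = 35*w^2 + 195*w - 90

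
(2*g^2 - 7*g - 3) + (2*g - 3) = 2*g^2 - 5*g - 6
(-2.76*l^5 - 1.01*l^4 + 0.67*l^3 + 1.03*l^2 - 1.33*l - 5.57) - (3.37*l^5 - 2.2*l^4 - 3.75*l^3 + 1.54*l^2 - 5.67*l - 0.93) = -6.13*l^5 + 1.19*l^4 + 4.42*l^3 - 0.51*l^2 + 4.34*l - 4.64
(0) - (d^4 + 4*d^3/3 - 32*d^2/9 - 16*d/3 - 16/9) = -d^4 - 4*d^3/3 + 32*d^2/9 + 16*d/3 + 16/9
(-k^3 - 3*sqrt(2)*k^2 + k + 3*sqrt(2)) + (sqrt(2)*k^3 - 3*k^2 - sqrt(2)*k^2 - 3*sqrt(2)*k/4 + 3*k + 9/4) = -k^3 + sqrt(2)*k^3 - 4*sqrt(2)*k^2 - 3*k^2 - 3*sqrt(2)*k/4 + 4*k + 9/4 + 3*sqrt(2)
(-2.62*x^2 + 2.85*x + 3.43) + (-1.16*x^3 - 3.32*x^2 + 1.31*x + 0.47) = -1.16*x^3 - 5.94*x^2 + 4.16*x + 3.9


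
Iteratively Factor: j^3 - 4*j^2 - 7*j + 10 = (j + 2)*(j^2 - 6*j + 5) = (j - 1)*(j + 2)*(j - 5)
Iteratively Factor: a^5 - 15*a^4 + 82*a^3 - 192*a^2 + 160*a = (a - 2)*(a^4 - 13*a^3 + 56*a^2 - 80*a) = a*(a - 2)*(a^3 - 13*a^2 + 56*a - 80) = a*(a - 5)*(a - 2)*(a^2 - 8*a + 16) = a*(a - 5)*(a - 4)*(a - 2)*(a - 4)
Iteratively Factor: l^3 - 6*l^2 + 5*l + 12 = (l - 3)*(l^2 - 3*l - 4) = (l - 4)*(l - 3)*(l + 1)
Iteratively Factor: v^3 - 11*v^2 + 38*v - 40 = (v - 2)*(v^2 - 9*v + 20) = (v - 5)*(v - 2)*(v - 4)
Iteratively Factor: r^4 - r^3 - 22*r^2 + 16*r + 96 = (r + 4)*(r^3 - 5*r^2 - 2*r + 24) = (r + 2)*(r + 4)*(r^2 - 7*r + 12) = (r - 3)*(r + 2)*(r + 4)*(r - 4)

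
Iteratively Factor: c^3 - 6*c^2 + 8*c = (c)*(c^2 - 6*c + 8) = c*(c - 2)*(c - 4)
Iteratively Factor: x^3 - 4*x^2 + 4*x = (x - 2)*(x^2 - 2*x) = (x - 2)^2*(x)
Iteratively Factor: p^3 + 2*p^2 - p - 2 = (p - 1)*(p^2 + 3*p + 2) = (p - 1)*(p + 1)*(p + 2)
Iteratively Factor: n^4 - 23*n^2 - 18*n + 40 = (n - 5)*(n^3 + 5*n^2 + 2*n - 8) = (n - 5)*(n - 1)*(n^2 + 6*n + 8) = (n - 5)*(n - 1)*(n + 2)*(n + 4)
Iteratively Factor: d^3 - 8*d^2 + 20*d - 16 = (d - 2)*(d^2 - 6*d + 8) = (d - 2)^2*(d - 4)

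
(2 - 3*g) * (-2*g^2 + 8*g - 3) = 6*g^3 - 28*g^2 + 25*g - 6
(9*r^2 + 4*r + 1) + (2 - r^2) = 8*r^2 + 4*r + 3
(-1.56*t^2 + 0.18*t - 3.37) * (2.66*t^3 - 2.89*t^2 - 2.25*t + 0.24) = -4.1496*t^5 + 4.9872*t^4 - 5.9744*t^3 + 8.9599*t^2 + 7.6257*t - 0.8088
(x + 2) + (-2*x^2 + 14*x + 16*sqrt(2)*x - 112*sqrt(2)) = -2*x^2 + 15*x + 16*sqrt(2)*x - 112*sqrt(2) + 2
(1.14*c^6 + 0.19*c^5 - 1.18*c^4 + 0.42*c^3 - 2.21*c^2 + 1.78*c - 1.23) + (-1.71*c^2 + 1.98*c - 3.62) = 1.14*c^6 + 0.19*c^5 - 1.18*c^4 + 0.42*c^3 - 3.92*c^2 + 3.76*c - 4.85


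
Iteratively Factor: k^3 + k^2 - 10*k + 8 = (k - 1)*(k^2 + 2*k - 8) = (k - 1)*(k + 4)*(k - 2)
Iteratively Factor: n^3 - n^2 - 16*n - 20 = (n + 2)*(n^2 - 3*n - 10) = (n - 5)*(n + 2)*(n + 2)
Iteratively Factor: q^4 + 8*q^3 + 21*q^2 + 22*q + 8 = (q + 4)*(q^3 + 4*q^2 + 5*q + 2) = (q + 1)*(q + 4)*(q^2 + 3*q + 2) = (q + 1)^2*(q + 4)*(q + 2)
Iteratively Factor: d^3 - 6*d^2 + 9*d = (d)*(d^2 - 6*d + 9) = d*(d - 3)*(d - 3)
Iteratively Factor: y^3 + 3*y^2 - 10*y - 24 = (y + 2)*(y^2 + y - 12) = (y - 3)*(y + 2)*(y + 4)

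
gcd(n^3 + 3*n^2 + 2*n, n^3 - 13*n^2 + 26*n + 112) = n + 2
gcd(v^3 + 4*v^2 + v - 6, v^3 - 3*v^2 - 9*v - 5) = 1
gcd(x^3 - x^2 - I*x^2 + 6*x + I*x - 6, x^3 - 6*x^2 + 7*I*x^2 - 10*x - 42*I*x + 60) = x + 2*I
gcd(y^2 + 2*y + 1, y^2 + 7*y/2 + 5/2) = y + 1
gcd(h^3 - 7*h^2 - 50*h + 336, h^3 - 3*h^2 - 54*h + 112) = h^2 - h - 56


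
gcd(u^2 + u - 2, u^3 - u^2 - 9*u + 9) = u - 1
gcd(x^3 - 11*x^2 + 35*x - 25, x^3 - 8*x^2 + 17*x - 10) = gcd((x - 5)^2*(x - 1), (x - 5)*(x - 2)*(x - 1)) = x^2 - 6*x + 5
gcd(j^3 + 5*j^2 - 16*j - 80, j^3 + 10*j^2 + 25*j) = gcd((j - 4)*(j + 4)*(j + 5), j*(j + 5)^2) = j + 5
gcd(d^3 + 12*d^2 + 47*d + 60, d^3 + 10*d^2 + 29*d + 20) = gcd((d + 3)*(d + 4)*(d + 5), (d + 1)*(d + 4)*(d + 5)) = d^2 + 9*d + 20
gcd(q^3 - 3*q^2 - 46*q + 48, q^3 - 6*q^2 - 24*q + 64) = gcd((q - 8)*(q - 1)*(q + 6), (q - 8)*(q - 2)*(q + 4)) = q - 8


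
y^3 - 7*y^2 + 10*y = y*(y - 5)*(y - 2)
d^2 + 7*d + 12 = (d + 3)*(d + 4)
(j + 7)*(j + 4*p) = j^2 + 4*j*p + 7*j + 28*p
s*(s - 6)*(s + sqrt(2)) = s^3 - 6*s^2 + sqrt(2)*s^2 - 6*sqrt(2)*s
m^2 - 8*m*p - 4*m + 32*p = (m - 4)*(m - 8*p)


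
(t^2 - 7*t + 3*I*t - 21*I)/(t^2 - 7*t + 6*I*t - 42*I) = (t + 3*I)/(t + 6*I)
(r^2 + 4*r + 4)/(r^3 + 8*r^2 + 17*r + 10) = (r + 2)/(r^2 + 6*r + 5)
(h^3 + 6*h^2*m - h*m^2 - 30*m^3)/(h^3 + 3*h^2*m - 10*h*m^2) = (h + 3*m)/h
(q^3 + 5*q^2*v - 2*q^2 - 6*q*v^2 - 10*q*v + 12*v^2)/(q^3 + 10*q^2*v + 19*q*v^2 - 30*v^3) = (q - 2)/(q + 5*v)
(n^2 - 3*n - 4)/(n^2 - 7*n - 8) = (n - 4)/(n - 8)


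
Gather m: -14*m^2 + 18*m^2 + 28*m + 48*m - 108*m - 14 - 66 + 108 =4*m^2 - 32*m + 28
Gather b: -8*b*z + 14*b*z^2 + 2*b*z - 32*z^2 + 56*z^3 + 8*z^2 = b*(14*z^2 - 6*z) + 56*z^3 - 24*z^2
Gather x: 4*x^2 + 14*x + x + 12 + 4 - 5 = 4*x^2 + 15*x + 11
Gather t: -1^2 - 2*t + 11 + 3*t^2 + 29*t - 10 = 3*t^2 + 27*t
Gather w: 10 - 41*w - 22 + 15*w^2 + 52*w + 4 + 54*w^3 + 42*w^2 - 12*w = 54*w^3 + 57*w^2 - w - 8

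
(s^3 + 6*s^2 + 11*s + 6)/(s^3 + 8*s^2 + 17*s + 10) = (s + 3)/(s + 5)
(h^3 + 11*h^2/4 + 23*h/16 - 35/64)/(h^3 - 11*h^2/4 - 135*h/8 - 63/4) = (16*h^2 + 16*h - 5)/(8*(2*h^2 - 9*h - 18))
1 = 1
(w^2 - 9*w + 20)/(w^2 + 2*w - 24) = (w - 5)/(w + 6)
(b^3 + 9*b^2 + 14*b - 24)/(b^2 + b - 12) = (b^2 + 5*b - 6)/(b - 3)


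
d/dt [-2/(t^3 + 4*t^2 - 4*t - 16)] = 2*(3*t^2 + 8*t - 4)/(t^3 + 4*t^2 - 4*t - 16)^2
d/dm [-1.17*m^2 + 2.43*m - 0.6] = 2.43 - 2.34*m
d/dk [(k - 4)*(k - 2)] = 2*k - 6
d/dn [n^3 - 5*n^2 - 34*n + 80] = 3*n^2 - 10*n - 34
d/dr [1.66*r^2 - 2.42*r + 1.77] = 3.32*r - 2.42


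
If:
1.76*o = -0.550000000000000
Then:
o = -0.31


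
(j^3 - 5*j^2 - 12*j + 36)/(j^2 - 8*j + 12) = j + 3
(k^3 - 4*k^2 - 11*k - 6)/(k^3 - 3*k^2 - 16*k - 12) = (k + 1)/(k + 2)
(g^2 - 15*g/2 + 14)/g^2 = 1 - 15/(2*g) + 14/g^2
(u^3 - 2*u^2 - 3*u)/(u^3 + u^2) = (u - 3)/u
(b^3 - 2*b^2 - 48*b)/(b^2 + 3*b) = (b^2 - 2*b - 48)/(b + 3)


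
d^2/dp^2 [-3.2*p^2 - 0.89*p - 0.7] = -6.40000000000000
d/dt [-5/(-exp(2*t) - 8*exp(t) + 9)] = 10*(-exp(t) - 4)*exp(t)/(exp(2*t) + 8*exp(t) - 9)^2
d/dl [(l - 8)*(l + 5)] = 2*l - 3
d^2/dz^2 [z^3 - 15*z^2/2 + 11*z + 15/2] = 6*z - 15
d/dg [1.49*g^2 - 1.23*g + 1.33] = 2.98*g - 1.23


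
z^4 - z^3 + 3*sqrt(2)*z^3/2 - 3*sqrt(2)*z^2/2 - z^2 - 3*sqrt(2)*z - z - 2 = (z - 2)*(z + 1)*(z + sqrt(2)/2)*(z + sqrt(2))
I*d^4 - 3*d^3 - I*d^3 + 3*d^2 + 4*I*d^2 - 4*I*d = d*(d - I)*(d + 4*I)*(I*d - I)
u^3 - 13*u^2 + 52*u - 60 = (u - 6)*(u - 5)*(u - 2)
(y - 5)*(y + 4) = y^2 - y - 20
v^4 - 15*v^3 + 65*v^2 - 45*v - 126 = (v - 7)*(v - 6)*(v - 3)*(v + 1)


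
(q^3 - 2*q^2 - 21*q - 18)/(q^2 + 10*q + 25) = (q^3 - 2*q^2 - 21*q - 18)/(q^2 + 10*q + 25)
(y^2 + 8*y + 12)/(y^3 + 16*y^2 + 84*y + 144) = (y + 2)/(y^2 + 10*y + 24)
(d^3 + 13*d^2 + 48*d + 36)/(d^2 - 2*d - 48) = (d^2 + 7*d + 6)/(d - 8)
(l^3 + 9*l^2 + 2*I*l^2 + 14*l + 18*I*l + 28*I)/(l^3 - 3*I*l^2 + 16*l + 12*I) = (l^2 + 9*l + 14)/(l^2 - 5*I*l + 6)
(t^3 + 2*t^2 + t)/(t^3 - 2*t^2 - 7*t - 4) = t/(t - 4)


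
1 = 1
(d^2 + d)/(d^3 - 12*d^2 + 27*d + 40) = d/(d^2 - 13*d + 40)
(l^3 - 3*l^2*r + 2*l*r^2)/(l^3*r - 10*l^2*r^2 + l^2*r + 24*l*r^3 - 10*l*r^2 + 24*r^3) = l*(l^2 - 3*l*r + 2*r^2)/(r*(l^3 - 10*l^2*r + l^2 + 24*l*r^2 - 10*l*r + 24*r^2))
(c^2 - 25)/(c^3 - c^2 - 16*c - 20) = (c + 5)/(c^2 + 4*c + 4)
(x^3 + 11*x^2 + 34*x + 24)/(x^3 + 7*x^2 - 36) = (x^2 + 5*x + 4)/(x^2 + x - 6)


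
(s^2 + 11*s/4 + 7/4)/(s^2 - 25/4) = (4*s^2 + 11*s + 7)/(4*s^2 - 25)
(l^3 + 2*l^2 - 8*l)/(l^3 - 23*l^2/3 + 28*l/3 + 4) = 3*l*(l + 4)/(3*l^2 - 17*l - 6)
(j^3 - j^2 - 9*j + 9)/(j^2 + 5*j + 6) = (j^2 - 4*j + 3)/(j + 2)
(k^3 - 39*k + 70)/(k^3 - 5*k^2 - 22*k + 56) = (k^2 + 2*k - 35)/(k^2 - 3*k - 28)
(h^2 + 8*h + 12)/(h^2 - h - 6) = (h + 6)/(h - 3)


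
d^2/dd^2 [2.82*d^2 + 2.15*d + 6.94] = 5.64000000000000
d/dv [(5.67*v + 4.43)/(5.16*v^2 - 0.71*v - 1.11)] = (29.2572*v^2 - 4.0257*v - (5.67*v + 4.43)*(10.32*v - 0.71) - 6.2937)/(-5.16*v^2 + 0.71*v + 1.11)^2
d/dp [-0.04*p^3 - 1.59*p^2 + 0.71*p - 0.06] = -0.12*p^2 - 3.18*p + 0.71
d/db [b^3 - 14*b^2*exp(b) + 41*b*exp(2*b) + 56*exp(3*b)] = -14*b^2*exp(b) + 3*b^2 + 82*b*exp(2*b) - 28*b*exp(b) + 168*exp(3*b) + 41*exp(2*b)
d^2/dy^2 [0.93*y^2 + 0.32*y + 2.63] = 1.86000000000000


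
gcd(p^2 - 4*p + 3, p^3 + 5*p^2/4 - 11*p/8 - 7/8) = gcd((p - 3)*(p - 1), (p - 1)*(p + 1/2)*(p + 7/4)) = p - 1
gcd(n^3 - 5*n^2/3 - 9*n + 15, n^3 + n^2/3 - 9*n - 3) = n^2 - 9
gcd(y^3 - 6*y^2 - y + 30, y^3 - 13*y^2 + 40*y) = y - 5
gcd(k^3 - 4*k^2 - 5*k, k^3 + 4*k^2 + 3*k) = k^2 + k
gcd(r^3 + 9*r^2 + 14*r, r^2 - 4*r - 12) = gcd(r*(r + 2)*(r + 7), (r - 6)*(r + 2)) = r + 2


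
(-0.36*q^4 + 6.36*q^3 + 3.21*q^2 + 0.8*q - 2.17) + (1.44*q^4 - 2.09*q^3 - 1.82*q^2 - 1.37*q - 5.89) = 1.08*q^4 + 4.27*q^3 + 1.39*q^2 - 0.57*q - 8.06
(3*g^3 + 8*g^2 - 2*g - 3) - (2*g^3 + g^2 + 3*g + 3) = g^3 + 7*g^2 - 5*g - 6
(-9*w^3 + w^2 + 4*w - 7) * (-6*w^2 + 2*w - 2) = 54*w^5 - 24*w^4 - 4*w^3 + 48*w^2 - 22*w + 14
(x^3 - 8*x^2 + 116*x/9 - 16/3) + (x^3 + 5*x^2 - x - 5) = 2*x^3 - 3*x^2 + 107*x/9 - 31/3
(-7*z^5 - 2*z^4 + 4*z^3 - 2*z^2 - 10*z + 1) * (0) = 0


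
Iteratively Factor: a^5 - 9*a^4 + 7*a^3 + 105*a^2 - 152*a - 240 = (a - 4)*(a^4 - 5*a^3 - 13*a^2 + 53*a + 60) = (a - 4)*(a + 1)*(a^3 - 6*a^2 - 7*a + 60) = (a - 4)*(a + 1)*(a + 3)*(a^2 - 9*a + 20) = (a - 4)^2*(a + 1)*(a + 3)*(a - 5)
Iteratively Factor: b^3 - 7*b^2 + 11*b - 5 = (b - 5)*(b^2 - 2*b + 1) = (b - 5)*(b - 1)*(b - 1)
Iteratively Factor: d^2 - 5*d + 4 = (d - 1)*(d - 4)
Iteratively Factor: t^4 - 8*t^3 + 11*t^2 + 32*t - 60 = (t - 5)*(t^3 - 3*t^2 - 4*t + 12) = (t - 5)*(t - 2)*(t^2 - t - 6) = (t - 5)*(t - 3)*(t - 2)*(t + 2)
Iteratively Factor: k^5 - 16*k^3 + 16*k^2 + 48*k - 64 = (k + 4)*(k^4 - 4*k^3 + 16*k - 16) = (k + 2)*(k + 4)*(k^3 - 6*k^2 + 12*k - 8) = (k - 2)*(k + 2)*(k + 4)*(k^2 - 4*k + 4) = (k - 2)^2*(k + 2)*(k + 4)*(k - 2)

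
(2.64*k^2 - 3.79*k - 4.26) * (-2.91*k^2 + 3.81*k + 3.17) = -7.6824*k^4 + 21.0873*k^3 + 6.3255*k^2 - 28.2449*k - 13.5042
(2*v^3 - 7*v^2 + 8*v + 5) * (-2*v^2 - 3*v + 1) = -4*v^5 + 8*v^4 + 7*v^3 - 41*v^2 - 7*v + 5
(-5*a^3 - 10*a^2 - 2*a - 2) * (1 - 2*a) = 10*a^4 + 15*a^3 - 6*a^2 + 2*a - 2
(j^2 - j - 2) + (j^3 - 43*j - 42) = j^3 + j^2 - 44*j - 44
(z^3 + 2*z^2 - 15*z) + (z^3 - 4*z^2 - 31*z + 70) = 2*z^3 - 2*z^2 - 46*z + 70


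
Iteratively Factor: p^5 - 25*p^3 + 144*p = (p)*(p^4 - 25*p^2 + 144) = p*(p - 3)*(p^3 + 3*p^2 - 16*p - 48) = p*(p - 3)*(p + 3)*(p^2 - 16) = p*(p - 4)*(p - 3)*(p + 3)*(p + 4)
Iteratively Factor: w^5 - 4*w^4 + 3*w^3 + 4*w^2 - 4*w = (w - 2)*(w^4 - 2*w^3 - w^2 + 2*w) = w*(w - 2)*(w^3 - 2*w^2 - w + 2) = w*(w - 2)*(w - 1)*(w^2 - w - 2) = w*(w - 2)^2*(w - 1)*(w + 1)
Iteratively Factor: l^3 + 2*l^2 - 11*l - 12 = (l + 4)*(l^2 - 2*l - 3) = (l + 1)*(l + 4)*(l - 3)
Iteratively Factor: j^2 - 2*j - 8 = (j - 4)*(j + 2)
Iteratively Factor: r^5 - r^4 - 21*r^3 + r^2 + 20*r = (r)*(r^4 - r^3 - 21*r^2 + r + 20) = r*(r - 5)*(r^3 + 4*r^2 - r - 4) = r*(r - 5)*(r - 1)*(r^2 + 5*r + 4) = r*(r - 5)*(r - 1)*(r + 4)*(r + 1)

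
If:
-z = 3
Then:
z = -3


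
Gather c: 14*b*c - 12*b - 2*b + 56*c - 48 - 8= -14*b + c*(14*b + 56) - 56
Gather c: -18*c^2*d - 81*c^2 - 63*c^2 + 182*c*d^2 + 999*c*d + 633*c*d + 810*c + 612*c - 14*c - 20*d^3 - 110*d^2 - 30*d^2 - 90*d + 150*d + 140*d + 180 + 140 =c^2*(-18*d - 144) + c*(182*d^2 + 1632*d + 1408) - 20*d^3 - 140*d^2 + 200*d + 320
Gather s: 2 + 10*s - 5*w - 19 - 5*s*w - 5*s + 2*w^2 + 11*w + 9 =s*(5 - 5*w) + 2*w^2 + 6*w - 8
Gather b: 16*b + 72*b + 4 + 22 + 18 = 88*b + 44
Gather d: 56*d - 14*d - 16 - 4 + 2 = 42*d - 18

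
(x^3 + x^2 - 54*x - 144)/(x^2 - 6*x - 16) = (x^2 + 9*x + 18)/(x + 2)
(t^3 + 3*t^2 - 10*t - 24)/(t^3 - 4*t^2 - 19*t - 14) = (t^2 + t - 12)/(t^2 - 6*t - 7)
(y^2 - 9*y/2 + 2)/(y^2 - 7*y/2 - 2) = (2*y - 1)/(2*y + 1)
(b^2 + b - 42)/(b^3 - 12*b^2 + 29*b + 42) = (b + 7)/(b^2 - 6*b - 7)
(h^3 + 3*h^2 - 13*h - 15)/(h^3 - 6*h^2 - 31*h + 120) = (h + 1)/(h - 8)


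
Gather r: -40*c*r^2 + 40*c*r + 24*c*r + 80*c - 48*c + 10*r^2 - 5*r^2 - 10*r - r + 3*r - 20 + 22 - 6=32*c + r^2*(5 - 40*c) + r*(64*c - 8) - 4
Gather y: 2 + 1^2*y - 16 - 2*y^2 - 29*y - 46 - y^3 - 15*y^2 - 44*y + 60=-y^3 - 17*y^2 - 72*y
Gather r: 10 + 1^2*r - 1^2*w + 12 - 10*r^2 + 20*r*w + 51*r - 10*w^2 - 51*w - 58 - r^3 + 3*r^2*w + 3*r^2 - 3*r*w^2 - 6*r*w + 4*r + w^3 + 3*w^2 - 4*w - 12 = -r^3 + r^2*(3*w - 7) + r*(-3*w^2 + 14*w + 56) + w^3 - 7*w^2 - 56*w - 48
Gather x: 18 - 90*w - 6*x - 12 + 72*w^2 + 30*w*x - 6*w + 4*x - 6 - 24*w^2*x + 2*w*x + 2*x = 72*w^2 - 96*w + x*(-24*w^2 + 32*w)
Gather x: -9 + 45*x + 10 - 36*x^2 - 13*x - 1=-36*x^2 + 32*x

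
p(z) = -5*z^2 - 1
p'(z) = -10*z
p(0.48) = -2.15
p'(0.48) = -4.80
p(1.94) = -19.82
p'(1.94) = -19.40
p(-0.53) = -2.40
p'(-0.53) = 5.30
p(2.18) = -24.76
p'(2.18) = -21.80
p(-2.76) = -39.09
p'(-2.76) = 27.60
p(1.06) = -6.62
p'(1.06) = -10.60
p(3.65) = -67.61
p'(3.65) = -36.50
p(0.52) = -2.35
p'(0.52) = -5.20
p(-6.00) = -181.00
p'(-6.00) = 60.00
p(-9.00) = -406.00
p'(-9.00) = 90.00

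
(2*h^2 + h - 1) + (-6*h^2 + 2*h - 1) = -4*h^2 + 3*h - 2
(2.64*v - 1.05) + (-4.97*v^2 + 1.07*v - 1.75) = -4.97*v^2 + 3.71*v - 2.8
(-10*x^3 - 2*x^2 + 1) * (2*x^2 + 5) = -20*x^5 - 4*x^4 - 50*x^3 - 8*x^2 + 5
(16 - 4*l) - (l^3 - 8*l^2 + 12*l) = -l^3 + 8*l^2 - 16*l + 16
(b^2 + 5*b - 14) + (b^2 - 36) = 2*b^2 + 5*b - 50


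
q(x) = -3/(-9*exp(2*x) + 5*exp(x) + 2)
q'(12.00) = 0.00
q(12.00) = 0.00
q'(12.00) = 0.00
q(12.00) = 0.00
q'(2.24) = -0.01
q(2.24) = 0.00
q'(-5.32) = 0.02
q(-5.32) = -1.48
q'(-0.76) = -0.85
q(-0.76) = -1.27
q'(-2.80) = 0.14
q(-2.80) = -1.32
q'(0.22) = -1.97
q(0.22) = 0.52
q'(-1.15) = -0.09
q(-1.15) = -1.12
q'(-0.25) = -111.24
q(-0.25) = -6.89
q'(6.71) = -0.00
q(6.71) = 0.00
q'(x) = -3*(18*exp(2*x) - 5*exp(x))/(-9*exp(2*x) + 5*exp(x) + 2)^2 = (15 - 54*exp(x))*exp(x)/(-9*exp(2*x) + 5*exp(x) + 2)^2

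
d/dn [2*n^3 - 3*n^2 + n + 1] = 6*n^2 - 6*n + 1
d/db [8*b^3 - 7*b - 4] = 24*b^2 - 7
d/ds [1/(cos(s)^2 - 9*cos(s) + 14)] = (2*cos(s) - 9)*sin(s)/(cos(s)^2 - 9*cos(s) + 14)^2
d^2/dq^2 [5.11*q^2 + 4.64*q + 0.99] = 10.2200000000000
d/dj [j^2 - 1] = 2*j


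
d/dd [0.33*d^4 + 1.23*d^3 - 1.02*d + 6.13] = 1.32*d^3 + 3.69*d^2 - 1.02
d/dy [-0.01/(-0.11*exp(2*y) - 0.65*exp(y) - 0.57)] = (-0.0022*exp(y) - 0.0065)*exp(y)/(0.11*exp(2*y) + 0.65*exp(y) + 0.57)^2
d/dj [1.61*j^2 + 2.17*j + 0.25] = 3.22*j + 2.17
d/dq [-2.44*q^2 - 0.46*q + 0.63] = -4.88*q - 0.46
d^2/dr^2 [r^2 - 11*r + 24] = 2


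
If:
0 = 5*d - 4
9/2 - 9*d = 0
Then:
No Solution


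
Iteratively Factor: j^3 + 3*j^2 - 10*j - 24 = (j - 3)*(j^2 + 6*j + 8) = (j - 3)*(j + 4)*(j + 2)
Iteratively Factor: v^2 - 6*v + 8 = (v - 4)*(v - 2)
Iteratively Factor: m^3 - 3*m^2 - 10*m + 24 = (m - 2)*(m^2 - m - 12) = (m - 4)*(m - 2)*(m + 3)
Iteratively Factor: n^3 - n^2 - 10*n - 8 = (n + 2)*(n^2 - 3*n - 4) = (n - 4)*(n + 2)*(n + 1)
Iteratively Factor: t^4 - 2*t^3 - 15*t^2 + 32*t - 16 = (t - 4)*(t^3 + 2*t^2 - 7*t + 4) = (t - 4)*(t - 1)*(t^2 + 3*t - 4) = (t - 4)*(t - 1)^2*(t + 4)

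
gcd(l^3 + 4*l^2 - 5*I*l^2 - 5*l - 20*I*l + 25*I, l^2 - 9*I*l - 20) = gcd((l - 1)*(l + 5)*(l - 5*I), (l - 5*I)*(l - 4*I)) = l - 5*I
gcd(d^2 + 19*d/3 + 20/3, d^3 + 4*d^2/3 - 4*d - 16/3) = d + 4/3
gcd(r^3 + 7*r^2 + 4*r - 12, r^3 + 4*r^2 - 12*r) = r + 6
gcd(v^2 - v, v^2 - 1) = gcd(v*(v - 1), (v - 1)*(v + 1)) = v - 1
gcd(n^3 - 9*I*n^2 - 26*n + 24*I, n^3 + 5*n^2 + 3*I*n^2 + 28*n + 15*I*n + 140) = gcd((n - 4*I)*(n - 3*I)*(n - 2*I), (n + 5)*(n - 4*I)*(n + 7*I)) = n - 4*I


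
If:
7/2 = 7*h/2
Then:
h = 1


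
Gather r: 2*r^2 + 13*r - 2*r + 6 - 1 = 2*r^2 + 11*r + 5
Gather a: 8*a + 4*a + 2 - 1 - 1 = 12*a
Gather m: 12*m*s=12*m*s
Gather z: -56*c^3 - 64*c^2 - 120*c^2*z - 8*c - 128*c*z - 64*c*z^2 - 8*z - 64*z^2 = -56*c^3 - 64*c^2 - 8*c + z^2*(-64*c - 64) + z*(-120*c^2 - 128*c - 8)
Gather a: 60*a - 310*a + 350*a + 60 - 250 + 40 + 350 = 100*a + 200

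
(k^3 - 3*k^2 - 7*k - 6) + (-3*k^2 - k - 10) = k^3 - 6*k^2 - 8*k - 16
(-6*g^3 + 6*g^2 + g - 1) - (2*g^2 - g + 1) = -6*g^3 + 4*g^2 + 2*g - 2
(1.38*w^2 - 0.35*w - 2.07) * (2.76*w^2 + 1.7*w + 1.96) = 3.8088*w^4 + 1.38*w^3 - 3.6034*w^2 - 4.205*w - 4.0572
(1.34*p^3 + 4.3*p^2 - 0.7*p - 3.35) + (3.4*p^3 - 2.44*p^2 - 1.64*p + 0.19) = 4.74*p^3 + 1.86*p^2 - 2.34*p - 3.16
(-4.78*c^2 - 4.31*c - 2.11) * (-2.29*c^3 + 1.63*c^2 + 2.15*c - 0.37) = 10.9462*c^5 + 2.0785*c^4 - 12.4704*c^3 - 10.9372*c^2 - 2.9418*c + 0.7807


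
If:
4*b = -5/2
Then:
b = -5/8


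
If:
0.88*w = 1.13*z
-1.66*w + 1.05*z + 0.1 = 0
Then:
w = 0.12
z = 0.09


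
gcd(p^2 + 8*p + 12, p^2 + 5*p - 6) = p + 6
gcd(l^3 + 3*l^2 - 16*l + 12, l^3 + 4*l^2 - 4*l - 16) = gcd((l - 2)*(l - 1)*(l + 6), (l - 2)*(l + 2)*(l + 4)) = l - 2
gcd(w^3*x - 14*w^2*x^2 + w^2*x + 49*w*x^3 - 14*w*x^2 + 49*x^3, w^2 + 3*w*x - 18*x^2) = 1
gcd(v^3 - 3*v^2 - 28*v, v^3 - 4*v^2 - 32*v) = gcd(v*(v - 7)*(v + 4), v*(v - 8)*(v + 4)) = v^2 + 4*v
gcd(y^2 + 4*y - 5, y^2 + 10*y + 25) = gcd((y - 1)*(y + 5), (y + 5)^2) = y + 5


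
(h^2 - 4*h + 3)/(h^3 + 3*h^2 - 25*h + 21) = 1/(h + 7)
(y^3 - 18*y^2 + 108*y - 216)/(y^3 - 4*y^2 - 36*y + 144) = (y^2 - 12*y + 36)/(y^2 + 2*y - 24)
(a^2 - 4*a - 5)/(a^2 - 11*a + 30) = (a + 1)/(a - 6)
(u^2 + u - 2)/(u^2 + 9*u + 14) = (u - 1)/(u + 7)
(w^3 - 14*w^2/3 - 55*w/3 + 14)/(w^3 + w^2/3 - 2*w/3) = (w^2 - 4*w - 21)/(w*(w + 1))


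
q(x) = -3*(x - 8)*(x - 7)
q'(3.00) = 27.00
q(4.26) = -30.74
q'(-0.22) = 46.32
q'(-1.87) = 56.22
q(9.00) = -6.00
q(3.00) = -60.00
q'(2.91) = 27.54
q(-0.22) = -178.05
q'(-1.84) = 56.04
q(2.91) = -62.45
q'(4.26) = 19.44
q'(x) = 45 - 6*x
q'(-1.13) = 51.78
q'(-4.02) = 69.12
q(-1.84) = -260.96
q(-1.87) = -262.64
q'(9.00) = -9.00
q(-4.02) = -397.38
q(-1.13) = -222.68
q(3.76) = -41.21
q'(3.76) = 22.44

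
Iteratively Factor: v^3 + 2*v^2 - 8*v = (v)*(v^2 + 2*v - 8) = v*(v + 4)*(v - 2)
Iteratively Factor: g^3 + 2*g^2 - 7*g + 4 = (g - 1)*(g^2 + 3*g - 4) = (g - 1)*(g + 4)*(g - 1)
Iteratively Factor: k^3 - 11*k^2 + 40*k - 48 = (k - 4)*(k^2 - 7*k + 12) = (k - 4)^2*(k - 3)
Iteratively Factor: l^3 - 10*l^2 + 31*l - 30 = (l - 2)*(l^2 - 8*l + 15) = (l - 5)*(l - 2)*(l - 3)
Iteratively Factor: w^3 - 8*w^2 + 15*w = (w - 3)*(w^2 - 5*w) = (w - 5)*(w - 3)*(w)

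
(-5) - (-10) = 5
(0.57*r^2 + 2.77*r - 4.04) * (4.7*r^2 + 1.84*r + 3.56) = 2.679*r^4 + 14.0678*r^3 - 11.862*r^2 + 2.4276*r - 14.3824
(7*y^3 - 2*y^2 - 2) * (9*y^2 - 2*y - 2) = 63*y^5 - 32*y^4 - 10*y^3 - 14*y^2 + 4*y + 4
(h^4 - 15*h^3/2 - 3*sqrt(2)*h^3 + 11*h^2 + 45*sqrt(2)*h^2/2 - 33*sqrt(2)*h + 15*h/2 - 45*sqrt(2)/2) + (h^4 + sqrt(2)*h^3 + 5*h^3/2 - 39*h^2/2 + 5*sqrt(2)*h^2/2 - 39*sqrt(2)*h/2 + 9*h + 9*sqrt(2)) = 2*h^4 - 5*h^3 - 2*sqrt(2)*h^3 - 17*h^2/2 + 25*sqrt(2)*h^2 - 105*sqrt(2)*h/2 + 33*h/2 - 27*sqrt(2)/2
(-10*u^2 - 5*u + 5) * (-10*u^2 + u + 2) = 100*u^4 + 40*u^3 - 75*u^2 - 5*u + 10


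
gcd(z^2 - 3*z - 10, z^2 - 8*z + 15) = z - 5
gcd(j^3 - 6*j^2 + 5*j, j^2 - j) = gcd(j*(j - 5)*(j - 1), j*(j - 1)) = j^2 - j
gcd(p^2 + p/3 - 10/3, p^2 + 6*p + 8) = p + 2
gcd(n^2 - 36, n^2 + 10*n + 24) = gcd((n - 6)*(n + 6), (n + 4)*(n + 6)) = n + 6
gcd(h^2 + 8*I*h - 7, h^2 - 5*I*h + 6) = h + I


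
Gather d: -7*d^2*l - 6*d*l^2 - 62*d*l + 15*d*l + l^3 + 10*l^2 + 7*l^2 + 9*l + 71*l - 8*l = -7*d^2*l + d*(-6*l^2 - 47*l) + l^3 + 17*l^2 + 72*l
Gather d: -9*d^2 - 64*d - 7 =-9*d^2 - 64*d - 7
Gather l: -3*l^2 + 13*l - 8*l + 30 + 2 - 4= -3*l^2 + 5*l + 28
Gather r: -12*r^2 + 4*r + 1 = -12*r^2 + 4*r + 1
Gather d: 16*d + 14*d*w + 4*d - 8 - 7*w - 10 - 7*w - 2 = d*(14*w + 20) - 14*w - 20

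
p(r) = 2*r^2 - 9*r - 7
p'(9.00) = 27.00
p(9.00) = 74.00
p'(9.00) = 27.00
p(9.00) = 74.00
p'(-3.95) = -24.80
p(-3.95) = 59.76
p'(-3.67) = -23.68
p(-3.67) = 52.97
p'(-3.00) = -21.00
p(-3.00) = 38.00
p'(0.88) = -5.48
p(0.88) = -13.37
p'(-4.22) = -25.88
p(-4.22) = 66.60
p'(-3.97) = -24.88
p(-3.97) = 60.25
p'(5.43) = 12.72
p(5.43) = 3.10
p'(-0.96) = -12.84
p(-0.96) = 3.48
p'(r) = 4*r - 9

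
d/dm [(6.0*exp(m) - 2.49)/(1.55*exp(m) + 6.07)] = 40.2795*exp(m)/(1.55*exp(m) + 6.07)^2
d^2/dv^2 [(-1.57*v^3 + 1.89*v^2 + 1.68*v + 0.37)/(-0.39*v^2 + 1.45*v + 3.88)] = (2.22044604925031e-16*v^5 + 8.70465200000001*v^3 + 35.49957*v^2 + 127.814802*v - 40.67789)/(0.059319*v^6 - 0.661635*v^5 + 0.689481*v^4 + 10.116215*v^3 - 6.859452*v^2 - 65.48664*v - 58.411072)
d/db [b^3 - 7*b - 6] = 3*b^2 - 7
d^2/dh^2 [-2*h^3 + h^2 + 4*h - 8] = 2 - 12*h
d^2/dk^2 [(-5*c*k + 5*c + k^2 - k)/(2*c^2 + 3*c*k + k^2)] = 2*(34*c^4 + 30*c^3*k + 41*c^3 - 6*c^2*k^2 + 51*c^2*k - 8*c*k^3 + 15*c*k^2 - k^3)/(8*c^6 + 36*c^5*k + 66*c^4*k^2 + 63*c^3*k^3 + 33*c^2*k^4 + 9*c*k^5 + k^6)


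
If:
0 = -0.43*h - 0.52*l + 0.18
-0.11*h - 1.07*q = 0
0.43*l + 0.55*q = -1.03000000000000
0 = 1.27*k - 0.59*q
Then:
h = 2.86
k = -0.14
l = -2.02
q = -0.29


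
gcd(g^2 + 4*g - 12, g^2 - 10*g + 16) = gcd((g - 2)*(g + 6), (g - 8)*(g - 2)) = g - 2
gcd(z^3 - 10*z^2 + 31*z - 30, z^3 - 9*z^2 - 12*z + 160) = z - 5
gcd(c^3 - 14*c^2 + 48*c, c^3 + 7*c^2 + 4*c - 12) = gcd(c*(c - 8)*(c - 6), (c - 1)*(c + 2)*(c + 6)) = 1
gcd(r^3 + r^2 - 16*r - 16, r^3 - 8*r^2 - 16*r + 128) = r^2 - 16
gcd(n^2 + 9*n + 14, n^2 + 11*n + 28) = n + 7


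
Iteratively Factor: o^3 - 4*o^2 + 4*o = (o - 2)*(o^2 - 2*o) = o*(o - 2)*(o - 2)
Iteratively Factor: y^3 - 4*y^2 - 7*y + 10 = (y + 2)*(y^2 - 6*y + 5) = (y - 1)*(y + 2)*(y - 5)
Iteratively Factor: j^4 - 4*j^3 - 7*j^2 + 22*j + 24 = (j + 2)*(j^3 - 6*j^2 + 5*j + 12) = (j - 3)*(j + 2)*(j^2 - 3*j - 4) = (j - 3)*(j + 1)*(j + 2)*(j - 4)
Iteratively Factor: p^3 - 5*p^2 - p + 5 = (p - 1)*(p^2 - 4*p - 5) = (p - 5)*(p - 1)*(p + 1)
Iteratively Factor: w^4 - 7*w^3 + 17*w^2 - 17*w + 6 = (w - 1)*(w^3 - 6*w^2 + 11*w - 6) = (w - 3)*(w - 1)*(w^2 - 3*w + 2) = (w - 3)*(w - 1)^2*(w - 2)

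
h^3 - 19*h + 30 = (h - 3)*(h - 2)*(h + 5)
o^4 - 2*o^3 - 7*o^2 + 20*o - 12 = (o - 2)^2*(o - 1)*(o + 3)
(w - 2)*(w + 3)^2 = w^3 + 4*w^2 - 3*w - 18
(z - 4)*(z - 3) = z^2 - 7*z + 12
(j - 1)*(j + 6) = j^2 + 5*j - 6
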